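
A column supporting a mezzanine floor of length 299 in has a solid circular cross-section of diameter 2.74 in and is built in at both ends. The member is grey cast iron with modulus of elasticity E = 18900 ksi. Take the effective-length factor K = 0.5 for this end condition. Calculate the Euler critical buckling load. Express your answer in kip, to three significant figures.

P_cr ≈ 23.1 kip

I = πd⁴/64 = π×2.74⁴/64 = 2.767 in⁴
Effective length L_e = K·L = 0.5 × 299 = 149.5 in
P_cr = π²EI / L_e² = π² × 18900×10³ × 2.767 / 149.5² = 2.309×10^4 lb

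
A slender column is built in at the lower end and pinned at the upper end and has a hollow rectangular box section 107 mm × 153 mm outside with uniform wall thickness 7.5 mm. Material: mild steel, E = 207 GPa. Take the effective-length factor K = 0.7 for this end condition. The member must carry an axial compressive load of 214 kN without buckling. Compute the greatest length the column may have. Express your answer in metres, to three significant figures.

Inner dimensions: h_i = 153 − 2×7.5 = 138.0 mm, b_i = 107 − 2×7.5 = 92.00 mm
Weak-axis I_min = (h_o·b_o³ − h_i·b_i³)/12 with b_o = 107, b_i = 92.00 mm (shorter outer/inner sides).
I_min = (153×107³ − 138.0×92.00³)/12 = 6.664×10^6 mm⁴
I = 6.664×10^-6 m⁴
At the buckling limit P_cr = P = 2.140×10^5 N
From P_cr = π²EI/(K·L)²:  L = (1/K)·√(π²EI/P_cr) = (1/0.7)·√(π²×2.07×10^11×6.664×10^-6/2.140×10^5)
L = 11.4 m

L_max ≈ 11.4 m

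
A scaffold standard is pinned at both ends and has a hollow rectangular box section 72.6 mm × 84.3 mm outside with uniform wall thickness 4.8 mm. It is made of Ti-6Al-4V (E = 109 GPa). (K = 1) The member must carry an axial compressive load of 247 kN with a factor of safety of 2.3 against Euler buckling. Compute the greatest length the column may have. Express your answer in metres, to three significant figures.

L_max ≈ 1.46 m

Inner dimensions: h_i = 84.3 − 2×4.8 = 74.70 mm, b_i = 72.6 − 2×4.8 = 63.00 mm
Weak-axis I_min = (h_o·b_o³ − h_i·b_i³)/12 with b_o = 72.6, b_i = 63.00 mm (shorter outer/inner sides).
I_min = (84.3×72.6³ − 74.70×63.00³)/12 = 1.132×10^6 mm⁴
I = 1.132×10^-6 m⁴
Required critical load P_cr = n·P = 2.3 × 247 = 568.1 kN = 5.681×10^5 N
From P_cr = π²EI/(K·L)²:  L = (1/K)·√(π²EI/P_cr) = (1/1)·√(π²×1.09×10^11×1.132×10^-6/5.681×10^5)
L = 1.46 m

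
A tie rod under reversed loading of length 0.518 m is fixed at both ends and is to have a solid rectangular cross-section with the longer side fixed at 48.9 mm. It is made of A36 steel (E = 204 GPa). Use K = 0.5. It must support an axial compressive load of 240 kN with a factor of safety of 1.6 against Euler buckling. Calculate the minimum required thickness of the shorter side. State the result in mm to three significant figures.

Required P_cr = n·P = 1.6 × 240 = 384.0 kN
L_e = K·L = 0.5 × 0.518 = 0.2590 m
Required I = P_cr·L_e²/(π²E) = 3.840×10^5 × 0.2590² / (π² × 2.04×10^11) = 1.279×10^-8 m⁴
I_req = 1.279×10^4 mm⁴
Rectangle, weak axis: I_min = h·b³/12 with h = 48.9 mm fixed  ⇒  b = (12I/h)^(1/3) = 14.6 mm

b ≈ 14.6 mm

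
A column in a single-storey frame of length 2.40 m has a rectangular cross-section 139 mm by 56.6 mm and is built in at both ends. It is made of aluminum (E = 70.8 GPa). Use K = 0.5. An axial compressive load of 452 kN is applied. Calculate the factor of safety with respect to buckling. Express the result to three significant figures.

Buckling occurs about the weak axis: I_min = h·b³/12 with b = 56.6 mm (the shorter side).
I_min = 139×56.6³/12 = 2.100×10^6 mm⁴
I = 2.100×10^6 mm⁴ = 2.100×10^-6 m⁴
Effective length L_e = K·L = 0.5 × 2.40 = 1.200 m
P_cr = π²EI / L_e² = π² × 70.8×10⁹ × 2.100×10^-6 / 1.200² = 1.019×10^6 N
Factor of safety n = P_cr / P = 1019.2 / 452 = 2.25

n ≈ 2.25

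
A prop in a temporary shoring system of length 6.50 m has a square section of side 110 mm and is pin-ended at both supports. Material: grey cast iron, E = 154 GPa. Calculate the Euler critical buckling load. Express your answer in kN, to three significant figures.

P_cr ≈ 439 kN

I = a⁴/12 = 110⁴/12 = 1.220×10^7 mm⁴
I = 1.220×10^7 mm⁴ = 1.220×10^-5 m⁴
Effective length L_e = K·L = 1 × 6.50 = 6.500 m
P_cr = π²EI / L_e² = π² × 154×10⁹ × 1.220×10^-5 / 6.500² = 4.389×10^5 N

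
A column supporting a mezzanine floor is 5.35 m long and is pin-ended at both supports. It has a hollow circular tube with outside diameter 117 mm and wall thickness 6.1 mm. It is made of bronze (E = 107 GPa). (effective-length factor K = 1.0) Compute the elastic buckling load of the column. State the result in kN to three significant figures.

Inner diameter d_i = 117 − 2×6.1 = 104.8 mm
I = π(d_o⁴ − d_i⁴)/64 = π(117⁴ − 104.8⁴)/64 = 3.277×10^6 mm⁴
I = 3.277×10^6 mm⁴ = 3.277×10^-6 m⁴
Effective length L_e = K·L = 1 × 5.35 = 5.350 m
P_cr = π²EI / L_e² = π² × 107×10⁹ × 3.277×10^-6 / 5.350² = 1.209×10^5 N

P_cr ≈ 121 kN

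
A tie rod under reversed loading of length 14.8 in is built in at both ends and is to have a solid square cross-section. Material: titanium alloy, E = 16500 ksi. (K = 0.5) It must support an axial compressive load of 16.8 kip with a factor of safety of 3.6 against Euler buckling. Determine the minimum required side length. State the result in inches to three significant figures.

a ≈ 0.703 in

Required P_cr = n·P = 3.6 × 16.8 = 60.48 kip
L_e = K·L = 0.5 × 14.8 = 7.400 in
Required I = P_cr·L_e²/(π²E) = 6.048×10^4 × 7.400² / (π² × 1.65×10^7) = 2.034×10^-2 in⁴
Solid square: I = a⁴/12  ⇒  a = (12I)^(1/4) = (12×2.034×10^-2)^(1/4) = 0.703 in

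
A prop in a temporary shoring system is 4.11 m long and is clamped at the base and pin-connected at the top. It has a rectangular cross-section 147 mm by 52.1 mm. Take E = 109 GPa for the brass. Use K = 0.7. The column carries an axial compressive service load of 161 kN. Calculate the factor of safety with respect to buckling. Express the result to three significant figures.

Buckling occurs about the weak axis: I_min = h·b³/12 with b = 52.1 mm (the shorter side).
I_min = 147×52.1³/12 = 1.732×10^6 mm⁴
I = 1.732×10^6 mm⁴ = 1.732×10^-6 m⁴
Effective length L_e = K·L = 0.7 × 4.11 = 2.877 m
P_cr = π²EI / L_e² = π² × 109×10⁹ × 1.732×10^-6 / 2.877² = 2.252×10^5 N
Factor of safety n = P_cr / P = 225.16 / 161 = 1.40

n ≈ 1.40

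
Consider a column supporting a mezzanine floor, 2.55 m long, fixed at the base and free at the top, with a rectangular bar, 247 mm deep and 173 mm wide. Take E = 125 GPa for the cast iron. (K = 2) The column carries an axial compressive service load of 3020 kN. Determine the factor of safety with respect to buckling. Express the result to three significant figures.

n ≈ 1.67

Buckling occurs about the weak axis: I_min = h·b³/12 with b = 173 mm (the shorter side).
I_min = 247×173³/12 = 1.066×10^8 mm⁴
I = 1.066×10^8 mm⁴ = 1.066×10^-4 m⁴
Effective length L_e = K·L = 2 × 2.55 = 5.100 m
P_cr = π²EI / L_e² = π² × 125×10⁹ × 1.066×10^-4 / 5.100² = 5.055×10^6 N
Factor of safety n = P_cr / P = 5055.0 / 3020 = 1.67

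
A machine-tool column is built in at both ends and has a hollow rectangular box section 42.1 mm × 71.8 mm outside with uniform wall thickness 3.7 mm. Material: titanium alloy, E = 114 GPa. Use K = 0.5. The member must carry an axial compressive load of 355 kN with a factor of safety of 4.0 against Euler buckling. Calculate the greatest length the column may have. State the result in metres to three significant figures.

Inner dimensions: h_i = 71.8 − 2×3.7 = 64.40 mm, b_i = 42.1 − 2×3.7 = 34.70 mm
Weak-axis I_min = (h_o·b_o³ − h_i·b_i³)/12 with b_o = 42.1, b_i = 34.70 mm (shorter outer/inner sides).
I_min = (71.8×42.1³ − 64.40×34.70³)/12 = 2.222×10^5 mm⁴
I = 2.222×10^-7 m⁴
Required critical load P_cr = n·P = 4.0 × 355 = 1420 kN = 1.420×10^6 N
From P_cr = π²EI/(K·L)²:  L = (1/K)·√(π²EI/P_cr) = (1/0.5)·√(π²×1.14×10^11×2.222×10^-7/1.420×10^6)
L = 0.839 m

L_max ≈ 0.839 m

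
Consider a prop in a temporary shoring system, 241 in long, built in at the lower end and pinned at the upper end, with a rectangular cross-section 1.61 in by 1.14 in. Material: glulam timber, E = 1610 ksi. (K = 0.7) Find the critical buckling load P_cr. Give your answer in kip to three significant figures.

Buckling occurs about the weak axis: I_min = h·b³/12 with b = 1.14 in (the shorter side).
I_min = 1.61×1.14³/12 = 0.1988 in⁴
Effective length L_e = K·L = 0.7 × 241 = 168.7 in
P_cr = π²EI / L_e² = π² × 1610×10³ × 0.1988 / 168.7² = 111.0 lb

P_cr ≈ 0.111 kip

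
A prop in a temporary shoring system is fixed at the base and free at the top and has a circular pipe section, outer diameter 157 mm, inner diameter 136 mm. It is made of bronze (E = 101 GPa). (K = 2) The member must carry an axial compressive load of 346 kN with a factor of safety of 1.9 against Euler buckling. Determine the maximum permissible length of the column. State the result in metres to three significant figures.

d_o = 157 mm, d_i = 136 mm
I = π(d_o⁴ − d_i⁴)/64 = π(157⁴ − 136.0⁴)/64 = 1.303×10^7 mm⁴
I = 1.303×10^-5 m⁴
Required critical load P_cr = n·P = 1.9 × 346 = 657.4 kN = 6.574×10^5 N
From P_cr = π²EI/(K·L)²:  L = (1/K)·√(π²EI/P_cr) = (1/2)·√(π²×1.01×10^11×1.303×10^-5/6.574×10^5)
L = 2.22 m

L_max ≈ 2.22 m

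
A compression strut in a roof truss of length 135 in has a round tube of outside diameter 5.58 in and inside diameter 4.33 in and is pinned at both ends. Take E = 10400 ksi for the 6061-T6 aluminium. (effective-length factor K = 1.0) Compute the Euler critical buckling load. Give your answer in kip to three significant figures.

P_cr ≈ 171 kip

d_o = 5.58 in, d_i = 4.33 in
I = π(d_o⁴ − d_i⁴)/64 = π(5.58⁴ − 4.330⁴)/64 = 30.33 in⁴
Effective length L_e = K·L = 1 × 135 = 135.0 in
P_cr = π²EI / L_e² = π² × 10400×10³ × 30.33 / 135.0² = 1.708×10^5 lb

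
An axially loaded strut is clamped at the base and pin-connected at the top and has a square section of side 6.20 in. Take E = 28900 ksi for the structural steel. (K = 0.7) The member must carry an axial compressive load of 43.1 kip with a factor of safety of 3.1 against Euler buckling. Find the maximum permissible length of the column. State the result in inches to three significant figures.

I = a⁴/12 = 6.20⁴/12 = 123.1 in⁴
Required critical load P_cr = n·P = 3.1 × 43.1 = 133.6 kip = 1.336×10^5 lb
From P_cr = π²EI/(K·L)²:  L = (1/K)·√(π²EI/P_cr) = (1/0.7)·√(π²×2.89×10^7×123.1/1.336×10^5)
L = 732 in

L_max ≈ 732 in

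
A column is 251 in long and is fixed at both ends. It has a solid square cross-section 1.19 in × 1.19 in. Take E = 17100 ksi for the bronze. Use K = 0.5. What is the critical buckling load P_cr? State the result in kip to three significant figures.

I = a⁴/12 = 1.19⁴/12 = 0.1671 in⁴
Effective length L_e = K·L = 0.5 × 251 = 125.5 in
P_cr = π²EI / L_e² = π² × 17100×10³ × 0.1671 / 125.5² = 1.791×10^3 lb

P_cr ≈ 1.79 kip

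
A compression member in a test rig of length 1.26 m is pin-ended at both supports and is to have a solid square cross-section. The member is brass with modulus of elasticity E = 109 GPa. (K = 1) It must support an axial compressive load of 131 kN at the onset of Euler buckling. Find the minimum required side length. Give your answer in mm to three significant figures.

L_e = K·L = 1 × 1.26 = 1.260 m
Required I = P_cr·L_e²/(π²E) = 1.310×10^5 × 1.260² / (π² × 1.09×10^11) = 1.933×10^-7 m⁴
I_req = 1.933×10^5 mm⁴
Solid square: I = a⁴/12  ⇒  a = (12I)^(1/4) = (12×1.933×10^5)^(1/4) = 39.0 mm

a ≈ 39.0 mm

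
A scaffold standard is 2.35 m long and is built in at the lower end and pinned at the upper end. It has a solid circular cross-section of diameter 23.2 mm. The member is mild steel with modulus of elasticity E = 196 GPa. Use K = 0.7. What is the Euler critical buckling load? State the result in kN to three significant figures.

I = πd⁴/64 = π×23.2⁴/64 = 1.422×10^4 mm⁴
I = 1.422×10^4 mm⁴ = 1.422×10^-8 m⁴
Effective length L_e = K·L = 0.7 × 2.35 = 1.645 m
P_cr = π²EI / L_e² = π² × 196×10⁹ × 1.422×10^-8 / 1.645² = 1.017×10^4 N

P_cr ≈ 10.2 kN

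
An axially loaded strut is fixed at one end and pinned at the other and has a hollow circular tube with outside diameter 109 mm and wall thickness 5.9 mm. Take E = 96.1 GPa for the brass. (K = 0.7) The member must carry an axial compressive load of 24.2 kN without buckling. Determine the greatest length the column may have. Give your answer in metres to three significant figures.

L_max ≈ 14.3 m

Inner diameter d_i = 109 − 2×5.9 = 97.20 mm
I = π(d_o⁴ − d_i⁴)/64 = π(109⁴ − 97.20⁴)/64 = 2.547×10^6 mm⁴
I = 2.547×10^-6 m⁴
At the buckling limit P_cr = P = 2.420×10^4 N
From P_cr = π²EI/(K·L)²:  L = (1/K)·√(π²EI/P_cr) = (1/0.7)·√(π²×9.61×10^10×2.547×10^-6/2.420×10^4)
L = 14.3 m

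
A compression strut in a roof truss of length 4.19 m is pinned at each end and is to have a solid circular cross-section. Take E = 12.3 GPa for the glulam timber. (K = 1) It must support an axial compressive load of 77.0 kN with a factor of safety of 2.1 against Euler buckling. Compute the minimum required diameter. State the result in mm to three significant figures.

d ≈ 148 mm

Required P_cr = n·P = 2.1 × 77.0 = 161.7 kN
L_e = K·L = 1 × 4.19 = 4.190 m
Required I = P_cr·L_e²/(π²E) = 1.617×10^5 × 4.190² / (π² × 1.23×10^10) = 2.338×10^-5 m⁴
I_req = 2.338×10^7 mm⁴
Solid circle: I = πd⁴/64  ⇒  d = (64I/π)^(1/4) = (64×2.338×10^7/π)^(1/4) = 148 mm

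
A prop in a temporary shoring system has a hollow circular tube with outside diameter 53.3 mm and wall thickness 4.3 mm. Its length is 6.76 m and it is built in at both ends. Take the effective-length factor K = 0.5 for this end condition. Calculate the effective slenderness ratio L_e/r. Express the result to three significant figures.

Inner diameter d_i = 53.3 − 2×4.3 = 44.70 mm
I = π(d_o⁴ − d_i⁴)/64 = π(53.3⁴ − 44.70⁴)/64 = 2.002×10^5 mm⁴
A = 661.9 mm²;  r_min = √(I/A) = √(2.002×10^5/661.9) = 17.39 mm
L_e = K·L = 0.5 × 6.76 m = 3.380 m = 3380.0 mm
λ = L_e / r_min = 3380.0 / 17.39 = 194

λ ≈ 194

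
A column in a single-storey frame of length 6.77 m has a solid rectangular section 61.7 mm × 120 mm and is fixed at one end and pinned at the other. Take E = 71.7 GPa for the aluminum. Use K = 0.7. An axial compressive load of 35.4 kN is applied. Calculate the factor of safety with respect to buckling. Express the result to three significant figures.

Buckling occurs about the weak axis: I_min = h·b³/12 with b = 61.7 mm (the shorter side).
I_min = 120×61.7³/12 = 2.349×10^6 mm⁴
I = 2.349×10^6 mm⁴ = 2.349×10^-6 m⁴
Effective length L_e = K·L = 0.7 × 6.77 = 4.739 m
P_cr = π²EI / L_e² = π² × 71.7×10⁹ × 2.349×10^-6 / 4.739² = 7.401×10^4 N
Factor of safety n = P_cr / P = 74.012 / 35.4 = 2.09

n ≈ 2.09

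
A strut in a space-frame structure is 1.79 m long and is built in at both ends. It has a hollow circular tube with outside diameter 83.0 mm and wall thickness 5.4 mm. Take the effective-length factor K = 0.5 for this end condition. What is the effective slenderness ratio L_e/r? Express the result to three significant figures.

λ ≈ 32.5

Inner diameter d_i = 83.0 − 2×5.4 = 72.20 mm
I = π(d_o⁴ − d_i⁴)/64 = π(83.0⁴ − 72.20⁴)/64 = 9.957×10^5 mm⁴
A = 1.316×10^3 mm²;  r_min = √(I/A) = √(9.957×10^5/1.316×10^3) = 27.50 mm
L_e = K·L = 0.5 × 1.79 m = 0.8950 m = 895.00 mm
λ = L_e / r_min = 895.00 / 27.50 = 32.5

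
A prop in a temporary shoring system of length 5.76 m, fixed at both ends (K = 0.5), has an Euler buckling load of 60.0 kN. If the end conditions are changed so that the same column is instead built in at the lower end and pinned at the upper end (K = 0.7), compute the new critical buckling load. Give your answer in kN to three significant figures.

P_cr ≈ 30.6 kN

P_cr ∝ 1/K², so P_cr,new = P_cr,old × (K_old/K_new)² = 60.0 × (0.5/0.7)²
= 60.0 × 0.5102 = 30.6 kN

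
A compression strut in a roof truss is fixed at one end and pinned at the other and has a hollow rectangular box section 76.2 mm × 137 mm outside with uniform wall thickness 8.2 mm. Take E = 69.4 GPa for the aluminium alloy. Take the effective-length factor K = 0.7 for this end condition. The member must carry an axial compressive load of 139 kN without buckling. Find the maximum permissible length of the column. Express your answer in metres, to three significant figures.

Inner dimensions: h_i = 137 − 2×8.2 = 120.6 mm, b_i = 76.2 − 2×8.2 = 59.80 mm
Weak-axis I_min = (h_o·b_o³ − h_i·b_i³)/12 with b_o = 76.2, b_i = 59.80 mm (shorter outer/inner sides).
I_min = (137×76.2³ − 120.6×59.80³)/12 = 2.902×10^6 mm⁴
I = 2.902×10^-6 m⁴
At the buckling limit P_cr = P = 1.390×10^5 N
From P_cr = π²EI/(K·L)²:  L = (1/K)·√(π²EI/P_cr) = (1/0.7)·√(π²×6.94×10^10×2.902×10^-6/1.390×10^5)
L = 5.40 m

L_max ≈ 5.40 m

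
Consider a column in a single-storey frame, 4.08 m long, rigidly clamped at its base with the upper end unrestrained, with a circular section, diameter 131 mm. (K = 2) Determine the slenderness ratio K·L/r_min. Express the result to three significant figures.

For a solid circle r = d/4 = 131/4 = 32.75 mm
L_e = K·L = 2 × 4.08 m = 8.160 m = 8160.0 mm
λ = L_e / r_min = 8160.0 / 32.75 = 249

λ ≈ 249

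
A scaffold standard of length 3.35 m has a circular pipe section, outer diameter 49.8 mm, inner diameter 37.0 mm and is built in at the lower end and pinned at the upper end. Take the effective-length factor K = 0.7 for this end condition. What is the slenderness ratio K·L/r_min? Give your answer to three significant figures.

λ ≈ 151

d_o = 49.8 mm, d_i = 37.0 mm
I = π(d_o⁴ − d_i⁴)/64 = π(49.8⁴ − 37.00⁴)/64 = 2.099×10^5 mm⁴
A = 872.6 mm²;  r_min = √(I/A) = √(2.099×10^5/872.6) = 15.51 mm
L_e = K·L = 0.7 × 3.35 m = 2.345 m = 2345.0 mm
λ = L_e / r_min = 2345.0 / 15.51 = 151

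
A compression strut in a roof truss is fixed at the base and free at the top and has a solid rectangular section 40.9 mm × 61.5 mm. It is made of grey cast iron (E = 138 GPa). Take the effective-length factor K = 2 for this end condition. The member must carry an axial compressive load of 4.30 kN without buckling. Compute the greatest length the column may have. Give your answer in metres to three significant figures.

Buckling occurs about the weak axis: I_min = h·b³/12 with b = 40.9 mm (the shorter side).
I_min = 61.5×40.9³/12 = 3.506×10^5 mm⁴
I = 3.506×10^-7 m⁴
At the buckling limit P_cr = P = 4.300×10^3 N
From P_cr = π²EI/(K·L)²:  L = (1/K)·√(π²EI/P_cr) = (1/2)·√(π²×1.38×10^11×3.506×10^-7/4.300×10^3)
L = 5.27 m

L_max ≈ 5.27 m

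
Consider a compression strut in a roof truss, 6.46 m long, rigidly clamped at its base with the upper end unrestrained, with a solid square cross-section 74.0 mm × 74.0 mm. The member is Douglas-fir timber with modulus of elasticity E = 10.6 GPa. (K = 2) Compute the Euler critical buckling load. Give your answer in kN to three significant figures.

I = a⁴/12 = 74.0⁴/12 = 2.499×10^6 mm⁴
I = 2.499×10^6 mm⁴ = 2.499×10^-6 m⁴
Effective length L_e = K·L = 2 × 6.46 = 12.92 m
P_cr = π²EI / L_e² = π² × 10.6×10⁹ × 2.499×10^-6 / 12.92² = 1.566×10^3 N

P_cr ≈ 1.57 kN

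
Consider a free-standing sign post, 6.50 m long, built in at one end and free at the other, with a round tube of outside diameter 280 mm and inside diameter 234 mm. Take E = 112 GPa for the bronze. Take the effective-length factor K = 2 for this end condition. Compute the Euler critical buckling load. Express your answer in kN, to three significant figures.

d_o = 280 mm, d_i = 234 mm
I = π(d_o⁴ − d_i⁴)/64 = π(280⁴ − 234.0⁴)/64 = 1.545×10^8 mm⁴
I = 1.545×10^8 mm⁴ = 1.545×10^-4 m⁴
Effective length L_e = K·L = 2 × 6.50 = 13.00 m
P_cr = π²EI / L_e² = π² × 112×10⁹ × 1.545×10^-4 / 13.00² = 1.011×10^6 N

P_cr ≈ 1010 kN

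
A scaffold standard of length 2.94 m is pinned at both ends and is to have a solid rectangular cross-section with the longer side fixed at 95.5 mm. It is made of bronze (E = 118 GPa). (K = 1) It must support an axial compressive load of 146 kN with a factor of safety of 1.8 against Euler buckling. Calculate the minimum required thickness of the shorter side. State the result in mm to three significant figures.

b ≈ 62.6 mm

Required P_cr = n·P = 1.8 × 146 = 262.8 kN
L_e = K·L = 1 × 2.94 = 2.940 m
Required I = P_cr·L_e²/(π²E) = 2.628×10^5 × 2.940² / (π² × 1.18×10^11) = 1.950×10^-6 m⁴
I_req = 1.950×10^6 mm⁴
Rectangle, weak axis: I_min = h·b³/12 with h = 95.5 mm fixed  ⇒  b = (12I/h)^(1/3) = 62.6 mm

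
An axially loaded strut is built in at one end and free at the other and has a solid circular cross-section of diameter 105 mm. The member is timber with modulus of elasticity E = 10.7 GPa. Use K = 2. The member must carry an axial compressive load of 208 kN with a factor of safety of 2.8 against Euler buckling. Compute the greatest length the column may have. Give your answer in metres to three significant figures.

L_max ≈ 0.520 m

I = πd⁴/64 = π×105⁴/64 = 5.967×10^6 mm⁴
I = 5.967×10^-6 m⁴
Required critical load P_cr = n·P = 2.8 × 208 = 582.4 kN = 5.824×10^5 N
From P_cr = π²EI/(K·L)²:  L = (1/K)·√(π²EI/P_cr) = (1/2)·√(π²×1.07×10^10×5.967×10^-6/5.824×10^5)
L = 0.520 m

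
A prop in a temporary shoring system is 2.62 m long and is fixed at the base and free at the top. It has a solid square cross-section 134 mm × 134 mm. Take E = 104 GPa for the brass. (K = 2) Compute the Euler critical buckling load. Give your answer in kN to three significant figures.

I = a⁴/12 = 134⁴/12 = 2.687×10^7 mm⁴
I = 2.687×10^7 mm⁴ = 2.687×10^-5 m⁴
Effective length L_e = K·L = 2 × 2.62 = 5.240 m
P_cr = π²EI / L_e² = π² × 104×10⁹ × 2.687×10^-5 / 5.240² = 1.004×10^6 N

P_cr ≈ 1000 kN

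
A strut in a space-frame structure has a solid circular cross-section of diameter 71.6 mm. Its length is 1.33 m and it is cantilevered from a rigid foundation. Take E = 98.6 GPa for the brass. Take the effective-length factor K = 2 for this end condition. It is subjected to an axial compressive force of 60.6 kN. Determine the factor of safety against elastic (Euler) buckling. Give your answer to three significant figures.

n ≈ 2.93

I = πd⁴/64 = π×71.6⁴/64 = 1.290×10^6 mm⁴
I = 1.290×10^6 mm⁴ = 1.290×10^-6 m⁴
Effective length L_e = K·L = 2 × 1.33 = 2.660 m
P_cr = π²EI / L_e² = π² × 98.6×10⁹ × 1.290×10^-6 / 2.660² = 1.774×10^5 N
Factor of safety n = P_cr / P = 177.43 / 60.6 = 2.93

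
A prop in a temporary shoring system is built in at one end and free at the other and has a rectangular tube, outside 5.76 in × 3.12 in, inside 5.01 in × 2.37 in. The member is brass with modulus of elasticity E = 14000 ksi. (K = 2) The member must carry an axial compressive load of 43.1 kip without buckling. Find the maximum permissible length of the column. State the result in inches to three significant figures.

Weak-axis I_min = (h_o·b_o³ − h_i·b_i³)/12 with b_o = 3.12, b_i = 2.370 in (shorter outer/inner sides).
I_min = (5.76×3.12³ − 5.010×2.370³)/12 = 9.020 in⁴
At the buckling limit P_cr = P = 4.310×10^4 lb
From P_cr = π²EI/(K·L)²:  L = (1/K)·√(π²EI/P_cr) = (1/2)·√(π²×1.40×10^7×9.020/4.310×10^4)
L = 85.0 in

L_max ≈ 85.0 in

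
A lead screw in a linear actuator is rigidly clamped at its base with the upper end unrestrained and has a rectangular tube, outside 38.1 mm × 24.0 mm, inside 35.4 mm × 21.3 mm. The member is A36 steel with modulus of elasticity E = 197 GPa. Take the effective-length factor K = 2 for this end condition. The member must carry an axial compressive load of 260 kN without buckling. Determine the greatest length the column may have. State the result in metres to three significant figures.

Weak-axis I_min = (h_o·b_o³ − h_i·b_i³)/12 with b_o = 24.0, b_i = 21.30 mm (shorter outer/inner sides).
I_min = (38.1×24.0³ − 35.40×21.30³)/12 = 1.538×10^4 mm⁴
I = 1.538×10^-8 m⁴
At the buckling limit P_cr = P = 2.600×10^5 N
From P_cr = π²EI/(K·L)²:  L = (1/K)·√(π²EI/P_cr) = (1/2)·√(π²×1.97×10^11×1.538×10^-8/2.600×10^5)
L = 0.170 m

L_max ≈ 0.170 m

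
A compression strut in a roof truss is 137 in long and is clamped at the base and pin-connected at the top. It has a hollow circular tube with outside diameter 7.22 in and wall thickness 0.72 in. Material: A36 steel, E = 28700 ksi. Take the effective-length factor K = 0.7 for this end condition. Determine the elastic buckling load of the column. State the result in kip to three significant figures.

P_cr ≈ 2420 kip

Inner diameter d_i = 7.22 − 2×0.72 = 5.780 in
I = π(d_o⁴ − d_i⁴)/64 = π(7.22⁴ − 5.780⁴)/64 = 78.60 in⁴
Effective length L_e = K·L = 0.7 × 137 = 95.90 in
P_cr = π²EI / L_e² = π² × 28700×10³ × 78.60 / 95.90² = 2.421×10^6 lb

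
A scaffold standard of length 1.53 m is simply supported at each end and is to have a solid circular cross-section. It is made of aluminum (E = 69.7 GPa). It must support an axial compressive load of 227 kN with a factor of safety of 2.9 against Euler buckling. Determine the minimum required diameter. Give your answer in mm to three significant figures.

d ≈ 82.2 mm

Required P_cr = n·P = 2.9 × 227 = 658.3 kN
L_e = K·L = 1 × 1.53 = 1.530 m
Required I = P_cr·L_e²/(π²E) = 6.583×10^5 × 1.530² / (π² × 6.97×10^10) = 2.240×10^-6 m⁴
I_req = 2.240×10^6 mm⁴
Solid circle: I = πd⁴/64  ⇒  d = (64I/π)^(1/4) = (64×2.240×10^6/π)^(1/4) = 82.2 mm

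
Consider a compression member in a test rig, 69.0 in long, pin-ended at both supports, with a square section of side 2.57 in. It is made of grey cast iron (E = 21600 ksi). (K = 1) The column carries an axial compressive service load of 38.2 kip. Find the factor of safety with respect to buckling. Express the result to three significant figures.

I = a⁴/12 = 2.57⁴/12 = 3.635 in⁴
Effective length L_e = K·L = 1 × 69.0 = 69.00 in
P_cr = π²EI / L_e² = π² × 21600×10³ × 3.635 / 69.00² = 1.628×10^5 lb
Factor of safety n = P_cr / P = 162.78 / 38.2 = 4.26

n ≈ 4.26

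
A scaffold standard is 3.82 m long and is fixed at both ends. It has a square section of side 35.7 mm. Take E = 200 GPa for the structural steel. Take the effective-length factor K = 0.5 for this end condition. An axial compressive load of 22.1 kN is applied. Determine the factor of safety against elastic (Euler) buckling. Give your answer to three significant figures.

n ≈ 3.31

I = a⁴/12 = 35.7⁴/12 = 1.354×10^5 mm⁴
I = 1.354×10^5 mm⁴ = 1.354×10^-7 m⁴
Effective length L_e = K·L = 0.5 × 3.82 = 1.910 m
P_cr = π²EI / L_e² = π² × 200×10⁹ × 1.354×10^-7 / 1.910² = 7.324×10^4 N
Factor of safety n = P_cr / P = 73.241 / 22.1 = 3.31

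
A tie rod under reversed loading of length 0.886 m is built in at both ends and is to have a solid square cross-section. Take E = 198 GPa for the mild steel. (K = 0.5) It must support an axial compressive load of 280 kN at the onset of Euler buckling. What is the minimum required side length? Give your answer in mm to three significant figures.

L_e = K·L = 0.5 × 0.886 = 0.4430 m
Required I = P_cr·L_e²/(π²E) = 2.800×10^5 × 0.4430² / (π² × 1.98×10^11) = 2.812×10^-8 m⁴
I_req = 2.812×10^4 mm⁴
Solid square: I = a⁴/12  ⇒  a = (12I)^(1/4) = (12×2.812×10^4)^(1/4) = 24.1 mm

a ≈ 24.1 mm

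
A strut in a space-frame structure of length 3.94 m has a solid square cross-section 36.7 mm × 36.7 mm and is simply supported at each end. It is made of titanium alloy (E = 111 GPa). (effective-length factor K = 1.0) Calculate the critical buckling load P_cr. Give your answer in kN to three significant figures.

I = a⁴/12 = 36.7⁴/12 = 1.512×10^5 mm⁴
I = 1.512×10^5 mm⁴ = 1.512×10^-7 m⁴
Effective length L_e = K·L = 1 × 3.94 = 3.940 m
P_cr = π²EI / L_e² = π² × 111×10⁹ × 1.512×10^-7 / 3.940² = 1.067×10^4 N

P_cr ≈ 10.7 kN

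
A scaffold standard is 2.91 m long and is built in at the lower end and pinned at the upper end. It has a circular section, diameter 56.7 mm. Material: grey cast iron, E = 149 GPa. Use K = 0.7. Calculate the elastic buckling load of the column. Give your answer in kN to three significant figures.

P_cr ≈ 180 kN

I = πd⁴/64 = π×56.7⁴/64 = 5.073×10^5 mm⁴
I = 5.073×10^5 mm⁴ = 5.073×10^-7 m⁴
Effective length L_e = K·L = 0.7 × 2.91 = 2.037 m
P_cr = π²EI / L_e² = π² × 149×10⁹ × 5.073×10^-7 / 2.037² = 1.798×10^5 N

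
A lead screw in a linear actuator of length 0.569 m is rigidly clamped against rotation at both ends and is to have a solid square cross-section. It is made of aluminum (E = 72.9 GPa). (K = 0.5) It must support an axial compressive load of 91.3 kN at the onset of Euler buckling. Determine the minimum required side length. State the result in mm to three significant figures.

L_e = K·L = 0.5 × 0.569 = 0.2845 m
Required I = P_cr·L_e²/(π²E) = 9.130×10^4 × 0.2845² / (π² × 7.29×10^10) = 1.027×10^-8 m⁴
I_req = 1.027×10^4 mm⁴
Solid square: I = a⁴/12  ⇒  a = (12I)^(1/4) = (12×1.027×10^4)^(1/4) = 18.7 mm

a ≈ 18.7 mm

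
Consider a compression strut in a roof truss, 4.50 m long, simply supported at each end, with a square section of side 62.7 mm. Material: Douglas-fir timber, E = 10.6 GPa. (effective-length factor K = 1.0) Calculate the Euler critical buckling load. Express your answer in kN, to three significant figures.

I = a⁴/12 = 62.7⁴/12 = 1.288×10^6 mm⁴
I = 1.288×10^6 mm⁴ = 1.288×10^-6 m⁴
Effective length L_e = K·L = 1 × 4.50 = 4.500 m
P_cr = π²EI / L_e² = π² × 10.6×10⁹ × 1.288×10^-6 / 4.500² = 6.654×10^3 N

P_cr ≈ 6.65 kN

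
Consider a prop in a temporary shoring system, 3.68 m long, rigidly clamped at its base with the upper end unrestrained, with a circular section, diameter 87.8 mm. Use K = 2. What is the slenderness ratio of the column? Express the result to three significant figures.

λ ≈ 335

For a solid circle r = d/4 = 87.8/4 = 21.95 mm
L_e = K·L = 2 × 3.68 m = 7.360 m = 7360.0 mm
λ = L_e / r_min = 7360.0 / 21.95 = 335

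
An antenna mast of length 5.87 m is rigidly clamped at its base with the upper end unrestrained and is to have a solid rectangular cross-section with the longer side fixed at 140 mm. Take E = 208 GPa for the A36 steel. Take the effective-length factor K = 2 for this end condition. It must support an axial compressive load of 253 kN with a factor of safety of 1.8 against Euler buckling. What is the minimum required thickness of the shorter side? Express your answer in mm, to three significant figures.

b ≈ 138 mm

Required P_cr = n·P = 1.8 × 253 = 455.4 kN
L_e = K·L = 2 × 5.87 = 11.74 m
Required I = P_cr·L_e²/(π²E) = 4.554×10^5 × 11.74² / (π² × 2.08×10^11) = 3.057×10^-5 m⁴
I_req = 3.057×10^7 mm⁴
Rectangle, weak axis: I_min = h·b³/12 with h = 140 mm fixed  ⇒  b = (12I/h)^(1/3) = 138 mm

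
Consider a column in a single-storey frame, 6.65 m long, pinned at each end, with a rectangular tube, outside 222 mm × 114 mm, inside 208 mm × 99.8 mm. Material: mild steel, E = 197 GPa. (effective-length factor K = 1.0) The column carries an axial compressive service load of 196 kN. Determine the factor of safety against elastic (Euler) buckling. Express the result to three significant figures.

Weak-axis I_min = (h_o·b_o³ − h_i·b_i³)/12 with b_o = 114, b_i = 99.80 mm (shorter outer/inner sides).
I_min = (222×114³ − 208.0×99.80³)/12 = 1.018×10^7 mm⁴
I = 1.018×10^7 mm⁴ = 1.018×10^-5 m⁴
Effective length L_e = K·L = 1 × 6.65 = 6.650 m
P_cr = π²EI / L_e² = π² × 197×10⁹ × 1.018×10^-5 / 6.650² = 4.475×10^5 N
Factor of safety n = P_cr / P = 447.54 / 196 = 2.28

n ≈ 2.28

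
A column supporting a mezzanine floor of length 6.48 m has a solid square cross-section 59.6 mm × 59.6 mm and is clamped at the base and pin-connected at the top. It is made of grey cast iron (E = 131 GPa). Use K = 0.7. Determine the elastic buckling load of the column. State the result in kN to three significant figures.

P_cr ≈ 66.1 kN

I = a⁴/12 = 59.6⁴/12 = 1.051×10^6 mm⁴
I = 1.051×10^6 mm⁴ = 1.051×10^-6 m⁴
Effective length L_e = K·L = 0.7 × 6.48 = 4.536 m
P_cr = π²EI / L_e² = π² × 131×10⁹ × 1.051×10^-6 / 4.536² = 6.607×10^4 N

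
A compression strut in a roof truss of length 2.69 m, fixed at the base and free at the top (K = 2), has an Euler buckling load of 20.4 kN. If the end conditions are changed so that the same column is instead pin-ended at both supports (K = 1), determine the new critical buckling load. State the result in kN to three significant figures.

P_cr ≈ 81.6 kN

P_cr ∝ 1/K², so P_cr,new = P_cr,old × (K_old/K_new)² = 20.4 × (2/1)²
= 20.4 × 4.000 = 81.6 kN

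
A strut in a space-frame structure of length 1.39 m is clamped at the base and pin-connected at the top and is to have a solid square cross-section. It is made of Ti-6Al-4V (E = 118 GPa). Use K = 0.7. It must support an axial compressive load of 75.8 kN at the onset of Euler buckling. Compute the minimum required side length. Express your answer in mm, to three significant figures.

a ≈ 29.3 mm

L_e = K·L = 0.7 × 1.39 = 0.9730 m
Required I = P_cr·L_e²/(π²E) = 7.580×10^4 × 0.9730² / (π² × 1.18×10^11) = 6.162×10^-8 m⁴
I_req = 6.162×10^4 mm⁴
Solid square: I = a⁴/12  ⇒  a = (12I)^(1/4) = (12×6.162×10^4)^(1/4) = 29.3 mm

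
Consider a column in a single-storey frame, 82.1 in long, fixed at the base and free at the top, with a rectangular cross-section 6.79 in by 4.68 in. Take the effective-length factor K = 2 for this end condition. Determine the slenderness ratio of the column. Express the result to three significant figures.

Buckling occurs about the weak axis: I_min = h·b³/12 with b = 4.68 in (the shorter side).
I_min = 6.79×4.68³/12 = 58.00 in⁴
A = 31.78 in²;  r_min = √(I/A) = √(58.00/31.78) = 1.351 in
L_e = K·L = 2 × 82.1 = 164.2 in
λ = L_e / r_min = 164.20 / 1.351 = 122

λ ≈ 122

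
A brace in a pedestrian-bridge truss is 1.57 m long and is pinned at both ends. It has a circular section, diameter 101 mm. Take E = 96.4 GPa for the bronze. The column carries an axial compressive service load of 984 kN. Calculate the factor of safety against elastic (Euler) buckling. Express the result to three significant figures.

n ≈ 2.00

I = πd⁴/64 = π×101⁴/64 = 5.108×10^6 mm⁴
I = 5.108×10^6 mm⁴ = 5.108×10^-6 m⁴
Effective length L_e = K·L = 1 × 1.57 = 1.570 m
P_cr = π²EI / L_e² = π² × 96.4×10⁹ × 5.108×10^-6 / 1.570² = 1.972×10^6 N
Factor of safety n = P_cr / P = 1971.7 / 984 = 2.00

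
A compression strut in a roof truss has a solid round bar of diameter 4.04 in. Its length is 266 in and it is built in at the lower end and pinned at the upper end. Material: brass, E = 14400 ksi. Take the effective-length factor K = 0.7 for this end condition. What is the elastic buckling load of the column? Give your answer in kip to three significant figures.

I = πd⁴/64 = π×4.04⁴/64 = 13.08 in⁴
Effective length L_e = K·L = 0.7 × 266 = 186.2 in
P_cr = π²EI / L_e² = π² × 14400×10³ × 13.08 / 186.2² = 5.360×10^4 lb

P_cr ≈ 53.6 kip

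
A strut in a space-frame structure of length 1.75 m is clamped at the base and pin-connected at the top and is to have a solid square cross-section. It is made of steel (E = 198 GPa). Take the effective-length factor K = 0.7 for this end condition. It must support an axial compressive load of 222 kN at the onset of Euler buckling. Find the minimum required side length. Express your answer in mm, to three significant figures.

a ≈ 37.8 mm

L_e = K·L = 0.7 × 1.75 = 1.225 m
Required I = P_cr·L_e²/(π²E) = 2.220×10^5 × 1.225² / (π² × 1.98×10^11) = 1.705×10^-7 m⁴
I_req = 1.705×10^5 mm⁴
Solid square: I = a⁴/12  ⇒  a = (12I)^(1/4) = (12×1.705×10^5)^(1/4) = 37.8 mm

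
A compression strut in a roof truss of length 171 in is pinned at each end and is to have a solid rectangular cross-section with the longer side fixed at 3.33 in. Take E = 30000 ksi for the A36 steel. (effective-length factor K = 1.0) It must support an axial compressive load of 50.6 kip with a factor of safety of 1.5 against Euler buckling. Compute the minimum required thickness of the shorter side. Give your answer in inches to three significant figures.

Required P_cr = n·P = 1.5 × 50.6 = 75.90 kip
L_e = K·L = 1 × 171 = 171.0 in
Required I = P_cr·L_e²/(π²E) = 7.590×10^4 × 171.0² / (π² × 3.00×10^7) = 7.496 in⁴
Rectangle, weak axis: I_min = h·b³/12 with h = 3.33 in fixed  ⇒  b = (12I/h)^(1/3) = 3.00 in

b ≈ 3.00 in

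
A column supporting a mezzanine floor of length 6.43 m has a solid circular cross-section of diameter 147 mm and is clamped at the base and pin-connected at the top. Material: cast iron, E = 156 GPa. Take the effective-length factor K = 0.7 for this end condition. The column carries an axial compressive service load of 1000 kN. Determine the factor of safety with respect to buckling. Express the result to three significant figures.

n ≈ 1.74

I = πd⁴/64 = π×147⁴/64 = 2.292×10^7 mm⁴
I = 2.292×10^7 mm⁴ = 2.292×10^-5 m⁴
Effective length L_e = K·L = 0.7 × 6.43 = 4.501 m
P_cr = π²EI / L_e² = π² × 156×10⁹ × 2.292×10^-5 / 4.501² = 1.742×10^6 N
Factor of safety n = P_cr / P = 1742.0 / 1000 = 1.74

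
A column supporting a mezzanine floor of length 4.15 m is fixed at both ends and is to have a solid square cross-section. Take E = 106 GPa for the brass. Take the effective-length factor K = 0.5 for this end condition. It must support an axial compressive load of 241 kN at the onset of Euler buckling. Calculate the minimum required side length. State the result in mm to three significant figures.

L_e = K·L = 0.5 × 4.15 = 2.075 m
Required I = P_cr·L_e²/(π²E) = 2.410×10^5 × 2.075² / (π² × 1.06×10^11) = 9.919×10^-7 m⁴
I_req = 9.919×10^5 mm⁴
Solid square: I = a⁴/12  ⇒  a = (12I)^(1/4) = (12×9.919×10^5)^(1/4) = 58.7 mm

a ≈ 58.7 mm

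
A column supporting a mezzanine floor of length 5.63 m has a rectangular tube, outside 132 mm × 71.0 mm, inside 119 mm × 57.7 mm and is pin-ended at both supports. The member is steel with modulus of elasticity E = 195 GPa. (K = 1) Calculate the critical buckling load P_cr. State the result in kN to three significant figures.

P_cr ≈ 123 kN

Weak-axis I_min = (h_o·b_o³ − h_i·b_i³)/12 with b_o = 71.0, b_i = 57.70 mm (shorter outer/inner sides).
I_min = (132×71.0³ − 119.0×57.70³)/12 = 2.032×10^6 mm⁴
I = 2.032×10^6 mm⁴ = 2.032×10^-6 m⁴
Effective length L_e = K·L = 1 × 5.63 = 5.630 m
P_cr = π²EI / L_e² = π² × 195×10⁹ × 2.032×10^-6 / 5.630² = 1.234×10^5 N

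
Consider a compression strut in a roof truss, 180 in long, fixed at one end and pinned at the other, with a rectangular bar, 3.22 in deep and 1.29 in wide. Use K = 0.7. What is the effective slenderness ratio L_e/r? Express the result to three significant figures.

λ ≈ 338

Buckling occurs about the weak axis: I_min = h·b³/12 with b = 1.29 in (the shorter side).
I_min = 3.22×1.29³/12 = 0.5760 in⁴
A = 4.154 in²;  r_min = √(I/A) = √(0.5760/4.154) = 0.3724 in
L_e = K·L = 0.7 × 180 = 126.0 in
λ = L_e / r_min = 126.00 / 0.3724 = 338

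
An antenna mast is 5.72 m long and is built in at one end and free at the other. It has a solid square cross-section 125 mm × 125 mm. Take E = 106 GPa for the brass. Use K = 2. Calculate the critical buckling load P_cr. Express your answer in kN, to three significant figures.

I = a⁴/12 = 125⁴/12 = 2.035×10^7 mm⁴
I = 2.035×10^7 mm⁴ = 2.035×10^-5 m⁴
Effective length L_e = K·L = 2 × 5.72 = 11.44 m
P_cr = π²EI / L_e² = π² × 106×10⁹ × 2.035×10^-5 / 11.44² = 1.626×10^5 N

P_cr ≈ 163 kN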